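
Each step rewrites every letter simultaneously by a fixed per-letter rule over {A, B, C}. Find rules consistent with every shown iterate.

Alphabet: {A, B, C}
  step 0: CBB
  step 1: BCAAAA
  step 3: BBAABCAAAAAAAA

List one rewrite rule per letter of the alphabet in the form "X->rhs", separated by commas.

A->B, B->AA, C->BC

  step 0 ⇒ step 1: CBB ⇒ BC·AA·AA
    B ↦ AA
    C ↦ BC
    A ↦ B  (constrained at step 1)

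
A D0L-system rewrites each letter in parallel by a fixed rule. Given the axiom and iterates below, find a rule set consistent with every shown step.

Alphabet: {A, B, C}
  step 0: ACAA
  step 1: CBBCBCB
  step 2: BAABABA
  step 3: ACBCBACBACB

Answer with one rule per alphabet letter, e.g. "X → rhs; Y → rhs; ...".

A->CB, B->A, C->B

  step 2 ⇒ step 3: BAABABA ⇒ A·CB·CB·A·CB·A·CB
    A ↦ CB
    B ↦ A
  step 0 ⇒ step 1: ACAA ⇒ CB·B·CB·CB
    C ↦ B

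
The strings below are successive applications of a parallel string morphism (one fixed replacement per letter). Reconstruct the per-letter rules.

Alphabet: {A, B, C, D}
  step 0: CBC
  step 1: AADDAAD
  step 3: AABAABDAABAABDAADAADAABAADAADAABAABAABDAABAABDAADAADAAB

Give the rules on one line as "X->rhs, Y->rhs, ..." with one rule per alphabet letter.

  step 0 ⇒ step 1: CBC ⇒ AAD·D·AAD
    B ↦ D
    C ↦ AAD
    A ↦ AAB  (constrained at step 1)
    D ↦ CCA  (constrained at step 1)

A->AAB, B->D, C->AAD, D->CCA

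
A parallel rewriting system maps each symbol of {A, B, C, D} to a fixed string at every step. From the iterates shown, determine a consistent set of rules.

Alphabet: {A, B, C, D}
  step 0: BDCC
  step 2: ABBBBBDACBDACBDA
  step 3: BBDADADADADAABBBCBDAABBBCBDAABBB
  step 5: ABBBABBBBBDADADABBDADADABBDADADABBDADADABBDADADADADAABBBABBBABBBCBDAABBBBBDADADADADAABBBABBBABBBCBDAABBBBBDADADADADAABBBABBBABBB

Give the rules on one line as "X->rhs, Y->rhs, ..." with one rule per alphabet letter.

  step 2 ⇒ step 3: ABBBBBDACBDACBDA ⇒ BB·DA·DA·DA·DA·DA·AB·BB·CB·DA·AB·BB·CB·DA·AB·BB
    A ↦ BB
    B ↦ DA
    C ↦ CB
    D ↦ AB

A->BB, B->DA, C->CB, D->AB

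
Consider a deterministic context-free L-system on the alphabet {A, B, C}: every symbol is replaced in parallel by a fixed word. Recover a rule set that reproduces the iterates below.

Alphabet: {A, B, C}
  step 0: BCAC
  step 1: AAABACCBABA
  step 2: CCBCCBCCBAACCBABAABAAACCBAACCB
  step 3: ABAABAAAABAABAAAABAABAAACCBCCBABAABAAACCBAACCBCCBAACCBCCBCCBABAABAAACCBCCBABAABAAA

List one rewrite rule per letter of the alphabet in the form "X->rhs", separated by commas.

  step 2 ⇒ step 3: CCBCCBCCBAACCBABAABAAACCBAACCB ⇒ ABA·ABA·AA·ABA·ABA·AA·ABA·ABA·AA·CCB·CCB·ABA·ABA·AA·CCB·AA·CCB·CCB·AA·CCB·CCB·CCB·ABA·ABA·AA·CCB·CCB·ABA·ABA·AA
    A ↦ CCB
    B ↦ AA
    C ↦ ABA

A->CCB, B->AA, C->ABA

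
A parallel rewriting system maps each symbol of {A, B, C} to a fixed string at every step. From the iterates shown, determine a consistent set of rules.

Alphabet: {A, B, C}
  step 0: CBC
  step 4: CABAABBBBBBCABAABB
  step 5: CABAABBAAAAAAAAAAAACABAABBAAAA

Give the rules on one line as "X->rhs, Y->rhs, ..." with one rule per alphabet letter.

A->B, B->AA, C->CA

  step 4 ⇒ step 5: CABAABBBBBBCABAABB ⇒ CA·B·AA·B·B·AA·AA·AA·AA·AA·AA·CA·B·AA·B·B·AA·AA
    A ↦ B
    B ↦ AA
    C ↦ CA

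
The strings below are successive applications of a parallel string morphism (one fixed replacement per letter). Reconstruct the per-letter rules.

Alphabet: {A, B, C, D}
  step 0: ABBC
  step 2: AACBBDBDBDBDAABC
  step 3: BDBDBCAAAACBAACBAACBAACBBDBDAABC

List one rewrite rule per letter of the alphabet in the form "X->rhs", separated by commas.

A->BD, B->AA, C->BC, D->CB

  step 2 ⇒ step 3: AACBBDBDBDBDAABC ⇒ BD·BD·BC·AA·AA·CB·AA·CB·AA·CB·AA·CB·BD·BD·AA·BC
    A ↦ BD
    B ↦ AA
    C ↦ BC
    D ↦ CB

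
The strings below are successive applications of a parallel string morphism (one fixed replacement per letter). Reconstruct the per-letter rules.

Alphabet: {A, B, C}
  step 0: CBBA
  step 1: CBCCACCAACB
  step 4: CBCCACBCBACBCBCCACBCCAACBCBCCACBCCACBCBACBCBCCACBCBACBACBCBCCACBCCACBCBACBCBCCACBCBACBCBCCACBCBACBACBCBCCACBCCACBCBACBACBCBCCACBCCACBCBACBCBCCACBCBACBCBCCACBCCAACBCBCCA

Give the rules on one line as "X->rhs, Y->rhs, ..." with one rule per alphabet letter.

  step 0 ⇒ step 1: CBBA ⇒ CB·CCA·CCA·ACB
    A ↦ ACB
    B ↦ CCA
    C ↦ CB

A->ACB, B->CCA, C->CB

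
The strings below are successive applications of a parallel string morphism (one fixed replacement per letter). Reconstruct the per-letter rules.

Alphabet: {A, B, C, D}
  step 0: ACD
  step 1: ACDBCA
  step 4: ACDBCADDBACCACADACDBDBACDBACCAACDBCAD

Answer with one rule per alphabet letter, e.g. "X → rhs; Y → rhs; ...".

A->AC, B->D, C->DB, D->CA

  step 0 ⇒ step 1: ACD ⇒ AC·DB·CA
    A ↦ AC
    C ↦ DB
    D ↦ CA
    B ↦ D  (constrained at step 1)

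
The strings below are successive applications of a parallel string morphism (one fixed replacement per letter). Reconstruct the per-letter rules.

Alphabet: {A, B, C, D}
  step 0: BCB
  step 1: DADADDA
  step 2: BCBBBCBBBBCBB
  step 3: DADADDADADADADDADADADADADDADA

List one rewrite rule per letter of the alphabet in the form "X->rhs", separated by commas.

  step 2 ⇒ step 3: BCBBBCBBBBCBB ⇒ DA·DAD·DA·DA·DA·DAD·DA·DA·DA·DA·DAD·DA·DA
    B ↦ DA
    C ↦ DAD
  step 1 ⇒ step 2: DADADDA ⇒ B·CBB·B·CBB·B·B·CBB
    A ↦ CBB
  step 1 ⇒ step 2: DADADDA ⇒ B·CBB·B·CBB·B·B·CBB
    D ↦ B

A->CBB, B->DA, C->DAD, D->B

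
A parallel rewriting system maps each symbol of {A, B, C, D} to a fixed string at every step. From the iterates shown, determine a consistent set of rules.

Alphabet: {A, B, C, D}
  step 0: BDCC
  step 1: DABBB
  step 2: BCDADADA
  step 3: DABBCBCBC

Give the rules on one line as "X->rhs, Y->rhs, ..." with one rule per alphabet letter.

A->C, B->DA, C->B, D->B

  step 2 ⇒ step 3: BCDADADA ⇒ DA·B·B·C·B·C·B·C
    A ↦ C
    B ↦ DA
    C ↦ B
    D ↦ B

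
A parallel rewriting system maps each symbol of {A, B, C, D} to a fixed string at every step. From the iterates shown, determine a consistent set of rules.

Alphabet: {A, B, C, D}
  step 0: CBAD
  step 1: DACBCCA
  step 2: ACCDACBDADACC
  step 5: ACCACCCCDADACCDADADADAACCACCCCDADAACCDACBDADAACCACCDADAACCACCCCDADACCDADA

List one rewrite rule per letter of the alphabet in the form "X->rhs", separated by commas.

  step 1 ⇒ step 2: DACBCCA ⇒ A·CC·DA·CB·DA·DA·CC
    A ↦ CC
    B ↦ CB
    C ↦ DA
    D ↦ A

A->CC, B->CB, C->DA, D->A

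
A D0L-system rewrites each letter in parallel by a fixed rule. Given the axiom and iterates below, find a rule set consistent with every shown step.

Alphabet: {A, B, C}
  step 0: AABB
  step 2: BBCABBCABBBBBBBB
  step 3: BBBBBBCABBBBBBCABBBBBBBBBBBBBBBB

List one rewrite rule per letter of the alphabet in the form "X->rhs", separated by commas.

A->CA, B->BB, C->BB

  step 2 ⇒ step 3: BBCABBCABBBBBBBB ⇒ BB·BB·BB·CA·BB·BB·BB·CA·BB·BB·BB·BB·BB·BB·BB·BB
    A ↦ CA
    B ↦ BB
    C ↦ BB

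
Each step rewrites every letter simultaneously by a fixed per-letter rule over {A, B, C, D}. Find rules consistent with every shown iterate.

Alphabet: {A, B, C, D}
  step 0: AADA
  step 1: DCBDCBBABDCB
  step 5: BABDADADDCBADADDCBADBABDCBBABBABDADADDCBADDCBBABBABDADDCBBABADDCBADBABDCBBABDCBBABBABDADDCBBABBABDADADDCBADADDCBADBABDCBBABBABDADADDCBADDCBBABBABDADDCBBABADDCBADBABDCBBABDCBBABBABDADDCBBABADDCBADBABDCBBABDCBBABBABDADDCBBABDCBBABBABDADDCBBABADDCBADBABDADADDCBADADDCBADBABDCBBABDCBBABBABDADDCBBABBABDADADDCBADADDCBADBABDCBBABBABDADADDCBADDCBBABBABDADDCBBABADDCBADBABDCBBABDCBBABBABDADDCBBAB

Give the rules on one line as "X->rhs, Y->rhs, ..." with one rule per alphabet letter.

A->DCB, B->AD, C->D, D->BAB

  step 0 ⇒ step 1: AADA ⇒ DCB·DCB·BAB·DCB
    A ↦ DCB
    D ↦ BAB
    B ↦ AD  (constrained at step 1)
    C ↦ D  (constrained at step 1)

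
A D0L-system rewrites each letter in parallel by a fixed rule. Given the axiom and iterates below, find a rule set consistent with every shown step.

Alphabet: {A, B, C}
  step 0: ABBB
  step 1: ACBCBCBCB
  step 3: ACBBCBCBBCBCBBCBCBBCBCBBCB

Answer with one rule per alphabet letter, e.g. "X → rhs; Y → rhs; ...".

  step 0 ⇒ step 1: ABBB ⇒ ACB·CB·CB·CB
    A ↦ ACB
    B ↦ CB
    C ↦ B  (constrained at step 1)

A->ACB, B->CB, C->B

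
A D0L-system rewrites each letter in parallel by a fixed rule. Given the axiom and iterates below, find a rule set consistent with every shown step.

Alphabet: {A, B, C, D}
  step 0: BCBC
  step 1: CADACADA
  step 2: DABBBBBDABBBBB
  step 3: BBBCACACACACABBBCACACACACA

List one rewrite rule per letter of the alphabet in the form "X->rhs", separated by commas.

A->BB, B->CA, C->DA, D->B

  step 2 ⇒ step 3: DABBBBBDABBBBB ⇒ B·BB·CA·CA·CA·CA·CA·B·BB·CA·CA·CA·CA·CA
    A ↦ BB
    B ↦ CA
    D ↦ B
  step 0 ⇒ step 1: BCBC ⇒ CA·DA·CA·DA
    C ↦ DA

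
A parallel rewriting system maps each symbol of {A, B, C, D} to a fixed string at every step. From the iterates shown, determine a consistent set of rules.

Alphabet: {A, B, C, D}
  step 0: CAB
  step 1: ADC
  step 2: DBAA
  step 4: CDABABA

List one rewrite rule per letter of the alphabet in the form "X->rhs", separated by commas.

A->D, B->C, C->A, D->BA

  step 1 ⇒ step 2: ADC ⇒ D·BA·A
    A ↦ D
    C ↦ A
    D ↦ BA
  step 0 ⇒ step 1: CAB ⇒ A·D·C
    B ↦ C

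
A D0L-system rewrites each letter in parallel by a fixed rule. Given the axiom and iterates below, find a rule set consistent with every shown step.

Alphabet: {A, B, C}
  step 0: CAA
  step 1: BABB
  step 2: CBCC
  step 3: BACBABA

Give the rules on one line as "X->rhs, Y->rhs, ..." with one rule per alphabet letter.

A->B, B->C, C->BA

  step 2 ⇒ step 3: CBCC ⇒ BA·C·BA·BA
    B ↦ C
    C ↦ BA
  step 0 ⇒ step 1: CAA ⇒ BA·B·B
    A ↦ B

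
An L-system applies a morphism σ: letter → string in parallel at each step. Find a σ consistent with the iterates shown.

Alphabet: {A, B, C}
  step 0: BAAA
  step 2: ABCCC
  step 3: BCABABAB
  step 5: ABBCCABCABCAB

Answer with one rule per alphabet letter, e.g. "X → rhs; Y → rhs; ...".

A->B, B->C, C->AB

  step 2 ⇒ step 3: ABCCC ⇒ B·C·AB·AB·AB
    A ↦ B
    B ↦ C
    C ↦ AB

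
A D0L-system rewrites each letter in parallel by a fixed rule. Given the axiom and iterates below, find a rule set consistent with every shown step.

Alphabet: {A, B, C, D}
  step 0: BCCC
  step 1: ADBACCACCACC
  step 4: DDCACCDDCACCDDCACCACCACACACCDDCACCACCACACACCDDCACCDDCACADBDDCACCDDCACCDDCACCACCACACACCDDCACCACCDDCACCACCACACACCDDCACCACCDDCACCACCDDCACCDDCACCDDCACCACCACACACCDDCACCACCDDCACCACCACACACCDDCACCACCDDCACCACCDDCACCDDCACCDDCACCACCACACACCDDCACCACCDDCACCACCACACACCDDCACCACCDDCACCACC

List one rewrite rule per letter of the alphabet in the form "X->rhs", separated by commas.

  step 0 ⇒ step 1: BCCC ⇒ ADB·ACC·ACC·ACC
    B ↦ ADB
    C ↦ ACC
    A ↦ DDC  (constrained at step 1)
    D ↦ AC  (constrained at step 1)

A->DDC, B->ADB, C->ACC, D->AC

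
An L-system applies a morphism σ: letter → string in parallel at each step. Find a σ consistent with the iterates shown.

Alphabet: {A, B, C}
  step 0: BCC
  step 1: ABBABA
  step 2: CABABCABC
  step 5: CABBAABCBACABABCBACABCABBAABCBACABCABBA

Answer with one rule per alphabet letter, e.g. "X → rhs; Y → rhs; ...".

A->C, B->AB, C->BA

  step 1 ⇒ step 2: ABBABA ⇒ C·AB·AB·C·AB·C
    A ↦ C
    B ↦ AB
  step 0 ⇒ step 1: BCC ⇒ AB·BA·BA
    C ↦ BA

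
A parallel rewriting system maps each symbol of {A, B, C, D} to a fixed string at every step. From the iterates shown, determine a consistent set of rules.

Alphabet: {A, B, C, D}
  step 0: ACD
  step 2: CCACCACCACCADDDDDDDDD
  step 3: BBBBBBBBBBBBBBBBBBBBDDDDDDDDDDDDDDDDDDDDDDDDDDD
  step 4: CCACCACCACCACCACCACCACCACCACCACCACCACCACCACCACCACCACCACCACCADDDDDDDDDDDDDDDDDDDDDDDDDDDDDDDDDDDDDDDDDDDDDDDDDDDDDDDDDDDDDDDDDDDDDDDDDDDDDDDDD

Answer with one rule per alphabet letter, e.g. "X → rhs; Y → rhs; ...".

A->BBB, B->CCA, C->B, D->DDD

  step 3 ⇒ step 4: BBBBBBBBBBBBBBBBBBBBDDDDDDDDDDDDDDDDDDDDDDDDDDD ⇒ CCA·CCA·CCA·CCA·CCA·CCA·CCA·CCA·CCA·CCA·CCA·CCA·CCA·CCA·CCA·CCA·CCA·CCA·CCA·CCA·DDD·DDD·DDD·DDD·DDD·DDD·DDD·DDD·DDD·DDD·DDD·DDD·DDD·DDD·DDD·DDD·DDD·DDD·DDD·DDD·DDD·DDD·DDD·DDD·DDD·DDD·DDD
    B ↦ CCA
    D ↦ DDD
  step 2 ⇒ step 3: CCACCACCACCADDDDDDDDD ⇒ B·B·BBB·B·B·BBB·B·B·BBB·B·B·BBB·DDD·DDD·DDD·DDD·DDD·DDD·DDD·DDD·DDD
    A ↦ BBB
  step 2 ⇒ step 3: CCACCACCACCADDDDDDDDD ⇒ B·B·BBB·B·B·BBB·B·B·BBB·B·B·BBB·DDD·DDD·DDD·DDD·DDD·DDD·DDD·DDD·DDD
    C ↦ B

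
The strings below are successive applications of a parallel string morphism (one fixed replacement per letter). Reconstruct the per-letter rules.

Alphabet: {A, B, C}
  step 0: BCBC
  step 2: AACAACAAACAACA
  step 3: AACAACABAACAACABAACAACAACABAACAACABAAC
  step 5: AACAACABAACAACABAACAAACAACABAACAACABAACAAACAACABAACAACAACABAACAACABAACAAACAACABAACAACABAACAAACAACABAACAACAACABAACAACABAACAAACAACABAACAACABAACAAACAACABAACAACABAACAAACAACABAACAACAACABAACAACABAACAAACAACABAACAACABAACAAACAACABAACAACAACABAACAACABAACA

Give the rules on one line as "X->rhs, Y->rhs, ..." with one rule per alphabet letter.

A->AAC, B->A, C->AB

  step 2 ⇒ step 3: AACAACAAACAACA ⇒ AAC·AAC·AB·AAC·AAC·AB·AAC·AAC·AAC·AB·AAC·AAC·AB·AAC
    A ↦ AAC
    C ↦ AB
    B ↦ A  (constrained at step 0)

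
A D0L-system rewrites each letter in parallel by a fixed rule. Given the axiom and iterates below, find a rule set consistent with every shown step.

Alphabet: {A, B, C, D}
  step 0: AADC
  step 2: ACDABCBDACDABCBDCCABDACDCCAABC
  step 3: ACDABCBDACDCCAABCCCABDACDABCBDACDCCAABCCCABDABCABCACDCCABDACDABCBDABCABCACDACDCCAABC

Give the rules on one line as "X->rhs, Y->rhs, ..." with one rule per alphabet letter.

  step 2 ⇒ step 3: ACDABCBDACDABCBDCCABDACDCCAABC ⇒ ACD·ABC·BD·ACD·CCA·ABC·CCA·BD·ACD·ABC·BD·ACD·CCA·ABC·CCA·BD·ABC·ABC·ACD·CCA·BD·ACD·ABC·BD·ABC·ABC·ACD·ACD·CCA·ABC
    A ↦ ACD
    B ↦ CCA
    C ↦ ABC
    D ↦ BD

A->ACD, B->CCA, C->ABC, D->BD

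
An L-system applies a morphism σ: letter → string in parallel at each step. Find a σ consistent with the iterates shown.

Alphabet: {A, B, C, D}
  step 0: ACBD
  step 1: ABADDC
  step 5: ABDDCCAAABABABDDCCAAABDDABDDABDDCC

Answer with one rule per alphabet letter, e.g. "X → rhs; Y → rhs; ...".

  step 0 ⇒ step 1: ACBD ⇒ AB·A·DD·C
    A ↦ AB
    B ↦ DD
    C ↦ A
    D ↦ C

A->AB, B->DD, C->A, D->C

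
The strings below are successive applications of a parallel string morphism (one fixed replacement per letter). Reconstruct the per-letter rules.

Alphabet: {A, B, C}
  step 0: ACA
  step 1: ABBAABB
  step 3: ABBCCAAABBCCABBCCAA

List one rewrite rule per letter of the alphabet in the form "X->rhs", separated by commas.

A->ABB, B->C, C->A

  step 0 ⇒ step 1: ACA ⇒ ABB·A·ABB
    A ↦ ABB
    C ↦ A
    B ↦ C  (constrained at step 1)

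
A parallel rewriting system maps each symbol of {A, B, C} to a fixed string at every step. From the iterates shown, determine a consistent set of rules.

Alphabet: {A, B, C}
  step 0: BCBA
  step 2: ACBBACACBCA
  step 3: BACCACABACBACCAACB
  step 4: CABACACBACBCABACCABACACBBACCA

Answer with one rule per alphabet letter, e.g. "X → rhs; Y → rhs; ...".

A->B, B->CA, C->AC

  step 3 ⇒ step 4: BACCACABACBACCAACB ⇒ CA·B·AC·AC·B·AC·B·CA·B·AC·CA·B·AC·AC·B·B·AC·CA
    A ↦ B
    B ↦ CA
    C ↦ AC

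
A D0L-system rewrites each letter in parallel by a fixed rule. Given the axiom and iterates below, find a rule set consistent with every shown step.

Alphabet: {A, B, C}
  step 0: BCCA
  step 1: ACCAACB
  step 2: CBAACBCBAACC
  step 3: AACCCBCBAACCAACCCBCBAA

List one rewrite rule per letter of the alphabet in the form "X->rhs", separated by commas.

A->CB, B->ACC, C->A

  step 2 ⇒ step 3: CBAACBCBAACC ⇒ A·ACC·CB·CB·A·ACC·A·ACC·CB·CB·A·A
    A ↦ CB
    B ↦ ACC
    C ↦ A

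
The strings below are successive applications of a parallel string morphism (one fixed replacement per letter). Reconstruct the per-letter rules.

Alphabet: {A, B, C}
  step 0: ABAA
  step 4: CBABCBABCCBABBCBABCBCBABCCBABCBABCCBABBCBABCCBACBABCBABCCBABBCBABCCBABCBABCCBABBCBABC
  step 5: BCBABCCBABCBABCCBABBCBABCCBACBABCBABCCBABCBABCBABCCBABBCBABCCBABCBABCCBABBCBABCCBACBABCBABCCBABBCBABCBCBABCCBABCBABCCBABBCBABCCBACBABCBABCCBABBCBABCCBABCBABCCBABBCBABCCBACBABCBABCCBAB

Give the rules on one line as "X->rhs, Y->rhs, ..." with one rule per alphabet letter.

  step 4 ⇒ step 5: CBABCBABCCBABBCBABCBCBABCCBABCBABCCBABBCBABCCBACBABCBABCCBABBCBABCCBABCBABCCBABBCBABC ⇒ B·CBA·BC·CBA·B·CBA·BC·CBA·B·B·CBA·BC·CBA·CBA·B·CBA·BC·CBA·B·CBA·B·CBA·BC·CBA·B·B·CBA·BC·CBA·B·CBA·BC·CBA·B·B·CBA·BC·CBA·CBA·B·CBA·BC·CBA·B·B·CBA·BC·B·CBA·BC·CBA·B·CBA·BC·CBA·B·B·CBA·BC·CBA·CBA·B·CBA·BC·CBA·B·B·CBA·BC·CBA·B·CBA·BC·CBA·B·B·CBA·BC·CBA·CBA·B·CBA·BC·CBA·B
    A ↦ BC
    B ↦ CBA
    C ↦ B

A->BC, B->CBA, C->B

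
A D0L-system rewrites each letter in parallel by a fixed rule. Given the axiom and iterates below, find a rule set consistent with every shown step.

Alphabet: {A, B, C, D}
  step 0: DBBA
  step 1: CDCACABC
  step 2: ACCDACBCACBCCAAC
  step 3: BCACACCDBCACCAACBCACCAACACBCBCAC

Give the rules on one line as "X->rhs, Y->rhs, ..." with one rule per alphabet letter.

  step 2 ⇒ step 3: ACCDACBCACBCCAAC ⇒ BC·AC·AC·CD·BC·AC·CA·AC·BC·AC·CA·AC·AC·BC·BC·AC
    A ↦ BC
    B ↦ CA
    C ↦ AC
    D ↦ CD

A->BC, B->CA, C->AC, D->CD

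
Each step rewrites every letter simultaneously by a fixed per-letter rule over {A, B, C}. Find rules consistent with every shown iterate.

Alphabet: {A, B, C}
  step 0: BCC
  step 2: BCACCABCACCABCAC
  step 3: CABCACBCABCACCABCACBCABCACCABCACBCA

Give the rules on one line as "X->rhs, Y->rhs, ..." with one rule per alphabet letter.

  step 2 ⇒ step 3: BCACCABCACCABCAC ⇒ CA·BCA·C·BCA·BCA·C·CA·BCA·C·BCA·BCA·C·CA·BCA·C·BCA
    A ↦ C
    B ↦ CA
    C ↦ BCA

A->C, B->CA, C->BCA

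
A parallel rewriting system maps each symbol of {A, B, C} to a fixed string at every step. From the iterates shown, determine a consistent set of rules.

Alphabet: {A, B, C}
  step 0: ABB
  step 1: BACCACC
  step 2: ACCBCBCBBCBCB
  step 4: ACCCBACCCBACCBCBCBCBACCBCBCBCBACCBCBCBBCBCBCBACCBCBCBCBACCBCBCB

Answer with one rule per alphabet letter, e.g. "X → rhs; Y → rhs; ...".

  step 1 ⇒ step 2: BACCACC ⇒ ACC·B·CB·CB·B·CB·CB
    A ↦ B
    B ↦ ACC
    C ↦ CB

A->B, B->ACC, C->CB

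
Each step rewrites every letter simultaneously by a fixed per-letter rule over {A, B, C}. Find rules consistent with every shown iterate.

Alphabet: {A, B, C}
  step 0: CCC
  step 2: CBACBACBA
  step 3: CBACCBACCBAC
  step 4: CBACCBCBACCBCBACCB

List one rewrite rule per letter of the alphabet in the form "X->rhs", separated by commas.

  step 3 ⇒ step 4: CBACCBACCBAC ⇒ CB·A·C·CB·CB·A·C·CB·CB·A·C·CB
    A ↦ C
    B ↦ A
    C ↦ CB

A->C, B->A, C->CB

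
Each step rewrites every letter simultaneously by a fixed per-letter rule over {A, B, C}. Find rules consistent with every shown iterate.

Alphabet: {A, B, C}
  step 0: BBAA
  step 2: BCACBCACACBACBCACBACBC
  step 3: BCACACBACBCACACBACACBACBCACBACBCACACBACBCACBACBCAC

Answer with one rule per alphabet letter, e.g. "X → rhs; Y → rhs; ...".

A->ACB, B->BC, C->AC

  step 2 ⇒ step 3: BCACBCACACBACBCACBACBC ⇒ BC·AC·ACB·AC·BC·AC·ACB·AC·ACB·AC·BC·ACB·AC·BC·AC·ACB·AC·BC·ACB·AC·BC·AC
    A ↦ ACB
    B ↦ BC
    C ↦ AC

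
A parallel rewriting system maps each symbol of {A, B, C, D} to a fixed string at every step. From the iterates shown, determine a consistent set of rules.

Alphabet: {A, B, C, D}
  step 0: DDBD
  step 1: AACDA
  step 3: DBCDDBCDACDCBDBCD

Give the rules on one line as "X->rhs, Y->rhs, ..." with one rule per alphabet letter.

A->CB, B->CD, C->DB, D->A

  step 0 ⇒ step 1: DDBD ⇒ A·A·CD·A
    B ↦ CD
    D ↦ A
    A ↦ CB  (constrained at step 1)
    C ↦ DB  (constrained at step 1)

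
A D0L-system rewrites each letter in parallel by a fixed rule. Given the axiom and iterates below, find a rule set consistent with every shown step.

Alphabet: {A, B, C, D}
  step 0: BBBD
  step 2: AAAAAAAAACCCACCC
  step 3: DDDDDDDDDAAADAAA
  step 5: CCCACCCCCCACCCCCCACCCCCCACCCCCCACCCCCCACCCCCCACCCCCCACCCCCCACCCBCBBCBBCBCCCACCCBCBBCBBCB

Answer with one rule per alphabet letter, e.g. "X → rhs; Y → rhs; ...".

  step 2 ⇒ step 3: AAAAAAAAACCCACCC ⇒ D·D·D·D·D·D·D·D·D·A·A·A·D·A·A·A
    A ↦ D
    C ↦ A
    B ↦ CCC  (constrained at step 0)
    D ↦ BCB  (constrained at step 0)

A->D, B->CCC, C->A, D->BCB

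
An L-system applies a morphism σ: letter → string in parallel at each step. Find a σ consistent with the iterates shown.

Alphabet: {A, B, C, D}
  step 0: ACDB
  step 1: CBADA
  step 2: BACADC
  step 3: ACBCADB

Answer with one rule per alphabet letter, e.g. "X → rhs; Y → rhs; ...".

A->C, B->A, C->B, D->AD

  step 2 ⇒ step 3: BACADC ⇒ A·C·B·C·AD·B
    A ↦ C
    B ↦ A
    C ↦ B
    D ↦ AD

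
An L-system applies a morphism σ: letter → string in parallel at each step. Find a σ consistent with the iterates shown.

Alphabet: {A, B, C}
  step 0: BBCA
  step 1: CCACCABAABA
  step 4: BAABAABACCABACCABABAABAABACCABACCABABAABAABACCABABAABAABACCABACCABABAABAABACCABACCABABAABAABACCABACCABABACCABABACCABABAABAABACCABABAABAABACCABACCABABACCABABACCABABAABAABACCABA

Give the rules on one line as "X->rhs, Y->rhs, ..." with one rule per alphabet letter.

  step 0 ⇒ step 1: BBCA ⇒ CCA·CCA·BAA·BA
    A ↦ BA
    B ↦ CCA
    C ↦ BAA

A->BA, B->CCA, C->BAA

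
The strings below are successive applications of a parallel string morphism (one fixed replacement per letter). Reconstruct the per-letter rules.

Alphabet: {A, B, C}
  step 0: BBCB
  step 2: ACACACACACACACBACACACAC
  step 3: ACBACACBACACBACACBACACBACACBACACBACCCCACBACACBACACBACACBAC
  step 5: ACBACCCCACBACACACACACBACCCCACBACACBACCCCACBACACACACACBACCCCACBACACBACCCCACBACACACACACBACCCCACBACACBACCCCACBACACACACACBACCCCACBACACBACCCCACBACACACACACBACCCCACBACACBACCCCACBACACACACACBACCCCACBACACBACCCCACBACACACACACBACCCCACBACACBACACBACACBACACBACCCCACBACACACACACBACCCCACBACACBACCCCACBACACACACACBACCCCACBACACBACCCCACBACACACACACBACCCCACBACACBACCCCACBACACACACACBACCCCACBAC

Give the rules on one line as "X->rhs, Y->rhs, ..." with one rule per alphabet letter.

  step 2 ⇒ step 3: ACACACACACACACBACACACAC ⇒ ACB·AC·ACB·AC·ACB·AC·ACB·AC·ACB·AC·ACB·AC·ACB·AC·CCC·ACB·AC·ACB·AC·ACB·AC·ACB·AC
    A ↦ ACB
    B ↦ CCC
    C ↦ AC

A->ACB, B->CCC, C->AC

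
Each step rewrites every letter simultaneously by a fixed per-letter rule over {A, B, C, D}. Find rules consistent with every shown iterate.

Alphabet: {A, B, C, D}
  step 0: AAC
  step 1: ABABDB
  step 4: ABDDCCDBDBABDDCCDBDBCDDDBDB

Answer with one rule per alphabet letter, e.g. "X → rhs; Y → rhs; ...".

  step 0 ⇒ step 1: AAC ⇒ AB·AB·DB
    A ↦ AB
    C ↦ DB
    B ↦ DD  (constrained at step 1)
    D ↦ C  (constrained at step 1)

A->AB, B->DD, C->DB, D->C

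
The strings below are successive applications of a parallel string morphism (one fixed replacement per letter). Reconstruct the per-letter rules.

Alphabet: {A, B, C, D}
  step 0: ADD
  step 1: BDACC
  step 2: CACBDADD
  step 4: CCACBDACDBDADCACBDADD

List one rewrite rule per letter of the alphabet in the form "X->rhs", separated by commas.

  step 1 ⇒ step 2: BDACC ⇒ CA·C·BDA·D·D
    A ↦ BDA
    B ↦ CA
    C ↦ D
    D ↦ C

A->BDA, B->CA, C->D, D->C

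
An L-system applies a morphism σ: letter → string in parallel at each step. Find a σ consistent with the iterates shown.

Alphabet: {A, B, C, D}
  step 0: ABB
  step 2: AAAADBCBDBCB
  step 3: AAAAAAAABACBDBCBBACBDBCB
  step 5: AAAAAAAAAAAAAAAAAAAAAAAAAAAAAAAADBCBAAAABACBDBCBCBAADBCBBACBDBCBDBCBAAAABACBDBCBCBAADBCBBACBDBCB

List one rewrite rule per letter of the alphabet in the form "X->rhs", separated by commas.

A->AA, B->CB, C->DB, D->BA

  step 2 ⇒ step 3: AAAADBCBDBCB ⇒ AA·AA·AA·AA·BA·CB·DB·CB·BA·CB·DB·CB
    A ↦ AA
    B ↦ CB
    C ↦ DB
    D ↦ BA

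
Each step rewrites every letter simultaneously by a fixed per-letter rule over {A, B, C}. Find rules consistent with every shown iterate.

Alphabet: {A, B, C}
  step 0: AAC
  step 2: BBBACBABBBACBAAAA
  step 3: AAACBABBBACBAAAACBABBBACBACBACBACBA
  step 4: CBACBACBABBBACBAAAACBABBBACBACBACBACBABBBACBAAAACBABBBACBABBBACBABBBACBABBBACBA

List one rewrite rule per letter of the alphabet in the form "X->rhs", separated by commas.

  step 3 ⇒ step 4: AAACBABBBACBAAAACBABBBACBACBACBACBA ⇒ CBA·CBA·CBA·BBB·A·CBA·A·A·A·CBA·BBB·A·CBA·CBA·CBA·CBA·BBB·A·CBA·A·A·A·CBA·BBB·A·CBA·BBB·A·CBA·BBB·A·CBA·BBB·A·CBA
    A ↦ CBA
    B ↦ A
    C ↦ BBB

A->CBA, B->A, C->BBB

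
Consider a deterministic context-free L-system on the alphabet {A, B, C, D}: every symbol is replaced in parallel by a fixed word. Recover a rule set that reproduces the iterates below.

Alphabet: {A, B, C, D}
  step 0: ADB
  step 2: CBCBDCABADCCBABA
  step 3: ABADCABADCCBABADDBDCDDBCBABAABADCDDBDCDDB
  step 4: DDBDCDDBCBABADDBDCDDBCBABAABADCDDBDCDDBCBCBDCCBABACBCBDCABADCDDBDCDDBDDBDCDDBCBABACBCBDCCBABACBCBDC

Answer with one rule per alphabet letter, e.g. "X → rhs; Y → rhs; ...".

A->DDB, B->DC, C->ABA, D->CB

  step 3 ⇒ step 4: ABADCABADCCBABADDBDCDDBCBABAABADCDDBDCDDB ⇒ DDB·DC·DDB·CB·ABA·DDB·DC·DDB·CB·ABA·ABA·DC·DDB·DC·DDB·CB·CB·DC·CB·ABA·CB·CB·DC·ABA·DC·DDB·DC·DDB·DDB·DC·DDB·CB·ABA·CB·CB·DC·CB·ABA·CB·CB·DC
    A ↦ DDB
    B ↦ DC
    C ↦ ABA
    D ↦ CB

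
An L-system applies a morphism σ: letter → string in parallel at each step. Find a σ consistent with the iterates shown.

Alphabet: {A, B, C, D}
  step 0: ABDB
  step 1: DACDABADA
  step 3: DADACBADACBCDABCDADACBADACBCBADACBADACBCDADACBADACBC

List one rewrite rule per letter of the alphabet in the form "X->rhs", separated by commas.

  step 0 ⇒ step 1: ABDB ⇒ DAC·DA·BA·DA
    A ↦ DAC
    B ↦ DA
    D ↦ BA
    C ↦ BC  (constrained at step 1)

A->DAC, B->DA, C->BC, D->BA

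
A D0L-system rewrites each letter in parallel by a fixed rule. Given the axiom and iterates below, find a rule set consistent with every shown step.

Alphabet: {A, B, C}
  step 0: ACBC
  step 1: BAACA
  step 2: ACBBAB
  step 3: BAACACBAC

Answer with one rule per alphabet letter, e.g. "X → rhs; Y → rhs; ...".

  step 2 ⇒ step 3: ACBBAB ⇒ B·A·AC·AC·B·AC
    A ↦ B
    B ↦ AC
    C ↦ A

A->B, B->AC, C->A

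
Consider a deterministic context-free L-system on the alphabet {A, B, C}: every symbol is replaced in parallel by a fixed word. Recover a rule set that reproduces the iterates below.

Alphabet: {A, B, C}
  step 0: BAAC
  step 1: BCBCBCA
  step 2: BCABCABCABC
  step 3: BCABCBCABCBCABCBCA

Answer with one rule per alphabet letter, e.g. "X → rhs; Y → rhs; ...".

A->BC, B->BC, C->A

  step 2 ⇒ step 3: BCABCABCABC ⇒ BC·A·BC·BC·A·BC·BC·A·BC·BC·A
    A ↦ BC
    B ↦ BC
    C ↦ A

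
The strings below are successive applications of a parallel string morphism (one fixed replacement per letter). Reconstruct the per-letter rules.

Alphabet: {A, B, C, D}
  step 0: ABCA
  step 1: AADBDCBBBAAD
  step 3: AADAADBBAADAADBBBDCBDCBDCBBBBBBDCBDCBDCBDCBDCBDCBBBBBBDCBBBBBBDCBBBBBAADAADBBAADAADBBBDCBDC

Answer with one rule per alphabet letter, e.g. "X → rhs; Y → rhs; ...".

  step 0 ⇒ step 1: ABCA ⇒ AAD·BDC·BBB·AAD
    A ↦ AAD
    B ↦ BDC
    C ↦ BBB
    D ↦ BB  (constrained at step 1)

A->AAD, B->BDC, C->BBB, D->BB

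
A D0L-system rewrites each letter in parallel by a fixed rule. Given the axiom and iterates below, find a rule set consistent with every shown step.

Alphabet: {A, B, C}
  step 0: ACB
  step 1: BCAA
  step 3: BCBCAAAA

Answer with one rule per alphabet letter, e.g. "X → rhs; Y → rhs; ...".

  step 0 ⇒ step 1: ACB ⇒ BC·A·A
    A ↦ BC
    B ↦ A
    C ↦ A

A->BC, B->A, C->A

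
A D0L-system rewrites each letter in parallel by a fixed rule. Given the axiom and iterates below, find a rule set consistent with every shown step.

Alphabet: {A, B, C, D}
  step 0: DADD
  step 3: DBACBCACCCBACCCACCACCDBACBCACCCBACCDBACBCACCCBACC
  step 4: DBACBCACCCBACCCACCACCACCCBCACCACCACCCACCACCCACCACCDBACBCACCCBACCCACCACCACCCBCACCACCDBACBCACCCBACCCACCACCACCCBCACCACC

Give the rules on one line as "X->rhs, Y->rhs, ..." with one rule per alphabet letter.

A->C, B->CB, C->ACC, D->DBA

  step 3 ⇒ step 4: DBACBCACCCBACCCACCACCDBACBCACCCBACCDBACBCACCCBACC ⇒ DBA·CB·C·ACC·CB·ACC·C·ACC·ACC·ACC·CB·C·ACC·ACC·ACC·C·ACC·ACC·C·ACC·ACC·DBA·CB·C·ACC·CB·ACC·C·ACC·ACC·ACC·CB·C·ACC·ACC·DBA·CB·C·ACC·CB·ACC·C·ACC·ACC·ACC·CB·C·ACC·ACC
    A ↦ C
    B ↦ CB
    C ↦ ACC
    D ↦ DBA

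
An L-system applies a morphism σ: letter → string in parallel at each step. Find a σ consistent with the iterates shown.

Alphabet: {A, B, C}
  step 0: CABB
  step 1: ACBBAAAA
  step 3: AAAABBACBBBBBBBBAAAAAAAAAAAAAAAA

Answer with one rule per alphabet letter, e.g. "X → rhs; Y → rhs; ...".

  step 0 ⇒ step 1: CABB ⇒ AC·BB·AA·AA
    A ↦ BB
    B ↦ AA
    C ↦ AC

A->BB, B->AA, C->AC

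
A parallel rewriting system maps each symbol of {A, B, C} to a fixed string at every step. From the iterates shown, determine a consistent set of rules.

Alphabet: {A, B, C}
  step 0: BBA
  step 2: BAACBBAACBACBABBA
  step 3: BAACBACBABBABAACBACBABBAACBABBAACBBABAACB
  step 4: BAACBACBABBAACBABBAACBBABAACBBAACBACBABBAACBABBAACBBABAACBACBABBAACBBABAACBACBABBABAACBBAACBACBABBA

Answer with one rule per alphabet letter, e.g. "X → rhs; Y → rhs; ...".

A->ACB, B->BA, C->AB

  step 3 ⇒ step 4: BAACBACBABBABAACBACBABBAACBABBAACBBABAACB ⇒ BA·ACB·ACB·AB·BA·ACB·AB·BA·ACB·BA·BA·ACB·BA·ACB·ACB·AB·BA·ACB·AB·BA·ACB·BA·BA·ACB·ACB·AB·BA·ACB·BA·BA·ACB·ACB·AB·BA·BA·ACB·BA·ACB·ACB·AB·BA
    A ↦ ACB
    B ↦ BA
    C ↦ AB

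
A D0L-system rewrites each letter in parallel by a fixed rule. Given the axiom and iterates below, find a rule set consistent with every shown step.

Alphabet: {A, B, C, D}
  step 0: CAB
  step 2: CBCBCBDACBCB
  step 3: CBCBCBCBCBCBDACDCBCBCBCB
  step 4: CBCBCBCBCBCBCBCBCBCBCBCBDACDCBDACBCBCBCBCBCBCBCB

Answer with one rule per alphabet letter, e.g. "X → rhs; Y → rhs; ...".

  step 3 ⇒ step 4: CBCBCBCBCBCBDACDCBCBCBCB ⇒ CB·CB·CB·CB·CB·CB·CB·CB·CB·CB·CB·CB·DA·CD·CB·DA·CB·CB·CB·CB·CB·CB·CB·CB
    A ↦ CD
    B ↦ CB
    C ↦ CB
    D ↦ DA

A->CD, B->CB, C->CB, D->DA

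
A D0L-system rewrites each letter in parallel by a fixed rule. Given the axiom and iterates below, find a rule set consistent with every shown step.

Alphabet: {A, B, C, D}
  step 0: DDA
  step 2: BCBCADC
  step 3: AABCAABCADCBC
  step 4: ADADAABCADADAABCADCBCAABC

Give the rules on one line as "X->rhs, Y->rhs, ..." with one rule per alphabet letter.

A->AD, B->AA, C->BC, D->C

  step 3 ⇒ step 4: AABCAABCADCBC ⇒ AD·AD·AA·BC·AD·AD·AA·BC·AD·C·BC·AA·BC
    A ↦ AD
    B ↦ AA
    C ↦ BC
    D ↦ C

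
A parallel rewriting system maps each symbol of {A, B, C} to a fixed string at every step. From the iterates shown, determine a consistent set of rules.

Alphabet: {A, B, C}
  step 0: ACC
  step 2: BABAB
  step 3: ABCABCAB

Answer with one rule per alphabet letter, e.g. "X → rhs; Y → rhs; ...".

A->C, B->AB, C->B

  step 2 ⇒ step 3: BABAB ⇒ AB·C·AB·C·AB
    A ↦ C
    B ↦ AB
    C ↦ B  (constrained at step 0)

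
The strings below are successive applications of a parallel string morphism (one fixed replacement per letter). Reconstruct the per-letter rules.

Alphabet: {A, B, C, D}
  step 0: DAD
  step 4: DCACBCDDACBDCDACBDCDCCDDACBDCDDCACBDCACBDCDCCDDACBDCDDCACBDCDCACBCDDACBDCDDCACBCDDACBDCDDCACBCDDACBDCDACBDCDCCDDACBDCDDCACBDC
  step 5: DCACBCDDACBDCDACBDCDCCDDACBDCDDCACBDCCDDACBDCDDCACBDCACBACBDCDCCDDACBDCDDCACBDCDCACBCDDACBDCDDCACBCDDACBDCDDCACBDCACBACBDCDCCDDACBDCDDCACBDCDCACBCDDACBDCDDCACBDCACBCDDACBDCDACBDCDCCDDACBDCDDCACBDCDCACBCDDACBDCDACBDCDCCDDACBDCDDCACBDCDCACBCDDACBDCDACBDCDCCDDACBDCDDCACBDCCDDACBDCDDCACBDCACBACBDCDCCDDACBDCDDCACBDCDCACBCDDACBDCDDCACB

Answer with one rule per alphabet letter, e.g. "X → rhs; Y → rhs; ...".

A->CDD, B->DCD, C->ACB, D->DC

  step 4 ⇒ step 5: DCACBCDDACBDCDACBDCDCCDDACBDCDDCACBDCACBDCDCCDDACBDCDDCACBDCDCACBCDDACBDCDDCACBCDDACBDCDDCACBCDDACBDCDACBDCDCCDDACBDCDDCACBDC ⇒ DC·ACB·CDD·ACB·DCD·ACB·DC·DC·CDD·ACB·DCD·DC·ACB·DC·CDD·ACB·DCD·DC·ACB·DC·ACB·ACB·DC·DC·CDD·ACB·DCD·DC·ACB·DC·DC·ACB·CDD·ACB·DCD·DC·ACB·CDD·ACB·DCD·DC·ACB·DC·ACB·ACB·DC·DC·CDD·ACB·DCD·DC·ACB·DC·DC·ACB·CDD·ACB·DCD·DC·ACB·DC·ACB·CDD·ACB·DCD·ACB·DC·DC·CDD·ACB·DCD·DC·ACB·DC·DC·ACB·CDD·ACB·DCD·ACB·DC·DC·CDD·ACB·DCD·DC·ACB·DC·DC·ACB·CDD·ACB·DCD·ACB·DC·DC·CDD·ACB·DCD·DC·ACB·DC·CDD·ACB·DCD·DC·ACB·DC·ACB·ACB·DC·DC·CDD·ACB·DCD·DC·ACB·DC·DC·ACB·CDD·ACB·DCD·DC·ACB
    A ↦ CDD
    B ↦ DCD
    C ↦ ACB
    D ↦ DC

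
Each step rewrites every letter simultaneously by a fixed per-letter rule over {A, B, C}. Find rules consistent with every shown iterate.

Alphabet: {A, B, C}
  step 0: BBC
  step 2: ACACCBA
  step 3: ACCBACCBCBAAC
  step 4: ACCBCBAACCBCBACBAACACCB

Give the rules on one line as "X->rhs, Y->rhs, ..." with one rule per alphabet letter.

  step 3 ⇒ step 4: ACCBACCBCBAAC ⇒ AC·CB·CB·A·AC·CB·CB·A·CB·A·AC·AC·CB
    A ↦ AC
    B ↦ A
    C ↦ CB

A->AC, B->A, C->CB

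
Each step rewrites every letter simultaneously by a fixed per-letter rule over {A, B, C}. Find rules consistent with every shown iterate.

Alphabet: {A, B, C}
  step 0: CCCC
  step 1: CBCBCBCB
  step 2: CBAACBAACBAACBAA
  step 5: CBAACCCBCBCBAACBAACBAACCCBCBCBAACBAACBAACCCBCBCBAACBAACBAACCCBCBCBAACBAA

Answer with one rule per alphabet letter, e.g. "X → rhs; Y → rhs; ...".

  step 1 ⇒ step 2: CBCBCBCB ⇒ CB·AA·CB·AA·CB·AA·CB·AA
    B ↦ AA
    C ↦ CB
    A ↦ C  (constrained at step 2)

A->C, B->AA, C->CB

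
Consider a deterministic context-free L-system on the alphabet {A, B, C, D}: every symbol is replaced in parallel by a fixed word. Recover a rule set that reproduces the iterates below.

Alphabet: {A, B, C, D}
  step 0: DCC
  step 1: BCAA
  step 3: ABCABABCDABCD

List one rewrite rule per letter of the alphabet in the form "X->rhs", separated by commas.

A->AB, B->CD, C->A, D->BC

  step 0 ⇒ step 1: DCC ⇒ BC·A·A
    C ↦ A
    D ↦ BC
    A ↦ AB  (constrained at step 1)
    B ↦ CD  (constrained at step 1)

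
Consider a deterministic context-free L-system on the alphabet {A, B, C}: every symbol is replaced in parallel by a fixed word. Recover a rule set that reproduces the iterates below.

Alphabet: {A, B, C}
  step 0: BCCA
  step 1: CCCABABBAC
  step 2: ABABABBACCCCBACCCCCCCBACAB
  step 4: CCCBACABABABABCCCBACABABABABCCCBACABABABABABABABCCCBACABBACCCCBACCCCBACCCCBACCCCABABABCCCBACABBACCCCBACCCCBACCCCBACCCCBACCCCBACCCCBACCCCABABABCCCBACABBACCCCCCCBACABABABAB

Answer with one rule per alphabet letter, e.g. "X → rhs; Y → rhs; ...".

  step 1 ⇒ step 2: CCCABABBAC ⇒ AB·AB·AB·BAC·CCC·BAC·CCC·CCC·BAC·AB
    A ↦ BAC
    B ↦ CCC
    C ↦ AB

A->BAC, B->CCC, C->AB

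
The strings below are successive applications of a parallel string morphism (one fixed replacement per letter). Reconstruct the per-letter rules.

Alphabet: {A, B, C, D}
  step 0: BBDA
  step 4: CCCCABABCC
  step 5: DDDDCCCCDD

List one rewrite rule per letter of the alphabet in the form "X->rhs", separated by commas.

  step 4 ⇒ step 5: CCCCABABCC ⇒ D·D·D·D·C·C·C·C·D·D
    A ↦ C
    B ↦ C
    C ↦ D
    D ↦ AB  (constrained at step 0)

A->C, B->C, C->D, D->AB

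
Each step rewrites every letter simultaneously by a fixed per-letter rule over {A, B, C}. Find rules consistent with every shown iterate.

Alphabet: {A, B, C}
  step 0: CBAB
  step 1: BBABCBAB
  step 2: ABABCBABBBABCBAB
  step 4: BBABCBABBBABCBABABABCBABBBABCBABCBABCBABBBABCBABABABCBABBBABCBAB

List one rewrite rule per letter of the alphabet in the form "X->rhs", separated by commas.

  step 1 ⇒ step 2: BBABCBAB ⇒ AB·AB·CB·AB·BB·AB·CB·AB
    A ↦ CB
    B ↦ AB
    C ↦ BB

A->CB, B->AB, C->BB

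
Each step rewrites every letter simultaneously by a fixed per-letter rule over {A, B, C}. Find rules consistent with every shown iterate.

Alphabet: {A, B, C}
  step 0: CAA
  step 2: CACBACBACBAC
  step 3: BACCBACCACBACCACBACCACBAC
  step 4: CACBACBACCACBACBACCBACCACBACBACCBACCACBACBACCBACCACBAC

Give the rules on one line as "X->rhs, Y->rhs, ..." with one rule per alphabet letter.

A->C, B->CA, C->BAC

  step 3 ⇒ step 4: BACCBACCACBACCACBACCACBAC ⇒ CA·C·BAC·BAC·CA·C·BAC·BAC·C·BAC·CA·C·BAC·BAC·C·BAC·CA·C·BAC·BAC·C·BAC·CA·C·BAC
    A ↦ C
    B ↦ CA
    C ↦ BAC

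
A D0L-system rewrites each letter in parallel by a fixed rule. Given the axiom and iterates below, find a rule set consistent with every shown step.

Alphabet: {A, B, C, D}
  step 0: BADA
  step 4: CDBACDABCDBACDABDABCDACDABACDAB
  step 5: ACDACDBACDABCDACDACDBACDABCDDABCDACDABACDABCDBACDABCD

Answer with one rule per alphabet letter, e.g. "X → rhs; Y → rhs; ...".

  step 4 ⇒ step 5: CDBACDABCDBACDABDABCDACDABACDAB ⇒ AC·DA·CD·B·AC·DA·B·CD·AC·DA·CD·B·AC·DA·B·CD·DA·B·CD·AC·DA·B·AC·DA·B·CD·B·AC·DA·B·CD
    A ↦ B
    B ↦ CD
    C ↦ AC
    D ↦ DA

A->B, B->CD, C->AC, D->DA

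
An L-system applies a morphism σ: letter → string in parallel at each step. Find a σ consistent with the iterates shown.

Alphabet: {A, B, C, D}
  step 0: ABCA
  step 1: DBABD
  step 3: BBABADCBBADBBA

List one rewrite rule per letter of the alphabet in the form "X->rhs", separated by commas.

A->D, B->BA, C->B, D->CB

  step 0 ⇒ step 1: ABCA ⇒ D·BA·B·D
    A ↦ D
    B ↦ BA
    C ↦ B
    D ↦ CB  (constrained at step 1)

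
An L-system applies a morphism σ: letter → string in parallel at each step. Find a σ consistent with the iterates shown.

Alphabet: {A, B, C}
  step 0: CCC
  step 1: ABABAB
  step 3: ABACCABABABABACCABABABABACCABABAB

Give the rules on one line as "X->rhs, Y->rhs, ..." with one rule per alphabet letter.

A->AB, B->ACC, C->AB

  step 0 ⇒ step 1: CCC ⇒ AB·AB·AB
    C ↦ AB
    A ↦ AB  (constrained at step 1)
    B ↦ ACC  (constrained at step 1)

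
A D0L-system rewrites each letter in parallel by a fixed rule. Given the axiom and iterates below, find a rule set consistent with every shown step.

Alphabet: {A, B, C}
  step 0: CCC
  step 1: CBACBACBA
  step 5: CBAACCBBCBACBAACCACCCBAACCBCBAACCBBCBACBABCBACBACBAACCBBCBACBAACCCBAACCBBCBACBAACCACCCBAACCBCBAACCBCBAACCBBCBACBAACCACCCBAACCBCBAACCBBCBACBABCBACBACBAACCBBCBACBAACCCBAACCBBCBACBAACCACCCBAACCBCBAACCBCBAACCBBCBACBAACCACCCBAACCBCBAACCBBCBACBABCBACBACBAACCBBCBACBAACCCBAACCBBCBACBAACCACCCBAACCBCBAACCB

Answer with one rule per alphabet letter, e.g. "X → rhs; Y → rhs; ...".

A->B, B->ACC, C->CBA

  step 0 ⇒ step 1: CCC ⇒ CBA·CBA·CBA
    C ↦ CBA
    A ↦ B  (constrained at step 1)
    B ↦ ACC  (constrained at step 1)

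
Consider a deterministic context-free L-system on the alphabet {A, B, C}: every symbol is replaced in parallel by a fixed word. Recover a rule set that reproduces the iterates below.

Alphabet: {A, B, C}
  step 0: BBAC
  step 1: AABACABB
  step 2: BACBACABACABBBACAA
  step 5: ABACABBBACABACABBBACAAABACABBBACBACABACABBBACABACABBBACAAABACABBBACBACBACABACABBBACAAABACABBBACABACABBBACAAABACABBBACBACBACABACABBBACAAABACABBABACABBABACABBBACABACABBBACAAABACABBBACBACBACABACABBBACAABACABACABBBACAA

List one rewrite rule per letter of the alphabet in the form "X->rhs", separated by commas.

A->BAC, B->A, C->ABB

  step 1 ⇒ step 2: AABACABB ⇒ BAC·BAC·A·BAC·ABB·BAC·A·A
    A ↦ BAC
    B ↦ A
    C ↦ ABB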